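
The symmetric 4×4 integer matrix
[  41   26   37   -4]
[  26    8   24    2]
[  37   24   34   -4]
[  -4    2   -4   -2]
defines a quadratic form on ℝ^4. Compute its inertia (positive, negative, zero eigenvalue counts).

step 0: pivot 41 → sign +
step 1: pivot -348/41 → sign −
step 2: pivot 56/87 → sign +
step 3: pivot 1/56 → sign +
signature = (3, 1, 0)

Answer: (3, 1, 0)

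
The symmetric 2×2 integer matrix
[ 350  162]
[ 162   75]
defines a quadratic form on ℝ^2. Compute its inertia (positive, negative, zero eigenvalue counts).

step 0: pivot 350 → sign +
step 1: pivot 3/175 → sign +
signature = (2, 0, 0)

Answer: (2, 0, 0)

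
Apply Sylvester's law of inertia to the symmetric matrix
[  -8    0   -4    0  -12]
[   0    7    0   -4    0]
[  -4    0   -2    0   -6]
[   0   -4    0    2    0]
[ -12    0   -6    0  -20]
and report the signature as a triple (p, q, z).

Answer: (1, 3, 1)

Derivation:
step 0: pivot -8 → sign −
step 1: pivot 7 → sign +
step 2: pivot -2/7 → sign −
step 3: pivot -2 → sign −
step 4: row/col 4 already zero → sign 0
signature = (1, 3, 1)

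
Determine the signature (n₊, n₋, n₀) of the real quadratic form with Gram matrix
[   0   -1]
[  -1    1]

step 0: pivot 1 → sign +
step 1: pivot -1 → sign −
signature = (1, 1, 0)

Answer: (1, 1, 0)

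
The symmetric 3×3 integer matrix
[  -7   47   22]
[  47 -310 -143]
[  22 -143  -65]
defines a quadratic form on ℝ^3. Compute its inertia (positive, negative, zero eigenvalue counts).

Answer: (2, 1, 0)

Derivation:
step 0: pivot -7 → sign −
step 1: pivot 39/7 → sign +
step 2: pivot 2/13 → sign +
signature = (2, 1, 0)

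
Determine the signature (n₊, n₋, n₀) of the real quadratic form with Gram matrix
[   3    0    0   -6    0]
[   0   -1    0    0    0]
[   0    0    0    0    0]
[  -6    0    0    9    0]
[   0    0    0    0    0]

step 0: pivot 3 → sign +
step 1: pivot -1 → sign −
step 2: pivot -3 → sign −
step 3: row/col 3 already zero → sign 0
step 4: row/col 4 already zero → sign 0
signature = (1, 2, 2)

Answer: (1, 2, 2)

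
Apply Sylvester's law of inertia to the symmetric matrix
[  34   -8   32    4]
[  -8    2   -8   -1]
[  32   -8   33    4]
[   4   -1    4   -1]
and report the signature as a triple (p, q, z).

step 0: pivot 34 → sign +
step 1: pivot 2/17 → sign +
step 2: pivot 1 → sign +
step 3: pivot -3/2 → sign −
signature = (3, 1, 0)

Answer: (3, 1, 0)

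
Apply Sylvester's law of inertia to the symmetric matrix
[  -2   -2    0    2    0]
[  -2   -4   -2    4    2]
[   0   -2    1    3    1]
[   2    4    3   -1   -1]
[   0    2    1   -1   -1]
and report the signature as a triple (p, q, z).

Answer: (2, 2, 1)

Derivation:
step 0: pivot -2 → sign −
step 1: pivot -2 → sign −
step 2: pivot 3 → sign +
step 3: pivot 8/3 → sign +
step 4: row/col 4 already zero → sign 0
signature = (2, 2, 1)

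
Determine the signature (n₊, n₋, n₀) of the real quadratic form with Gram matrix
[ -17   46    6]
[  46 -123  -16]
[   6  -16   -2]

step 0: pivot -17 → sign −
step 1: pivot 25/17 → sign +
step 2: pivot 2/25 → sign +
signature = (2, 1, 0)

Answer: (2, 1, 0)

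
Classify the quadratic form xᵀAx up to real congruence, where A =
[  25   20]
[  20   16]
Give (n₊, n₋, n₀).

step 0: pivot 25 → sign +
step 1: row/col 1 already zero → sign 0
signature = (1, 0, 1)

Answer: (1, 0, 1)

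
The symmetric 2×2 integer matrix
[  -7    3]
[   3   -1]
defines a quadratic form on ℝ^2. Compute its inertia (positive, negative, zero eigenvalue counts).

step 0: pivot -7 → sign −
step 1: pivot 2/7 → sign +
signature = (1, 1, 0)

Answer: (1, 1, 0)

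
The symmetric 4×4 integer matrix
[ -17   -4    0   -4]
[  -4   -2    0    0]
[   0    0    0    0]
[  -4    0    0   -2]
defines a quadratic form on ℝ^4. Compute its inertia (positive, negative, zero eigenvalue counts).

step 0: pivot -17 → sign −
step 1: pivot -18/17 → sign −
step 2: pivot -2/9 → sign −
step 3: row/col 3 already zero → sign 0
signature = (0, 3, 1)

Answer: (0, 3, 1)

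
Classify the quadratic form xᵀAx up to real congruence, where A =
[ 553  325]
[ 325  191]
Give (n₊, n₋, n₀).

step 0: pivot 553 → sign +
step 1: pivot -2/553 → sign −
signature = (1, 1, 0)

Answer: (1, 1, 0)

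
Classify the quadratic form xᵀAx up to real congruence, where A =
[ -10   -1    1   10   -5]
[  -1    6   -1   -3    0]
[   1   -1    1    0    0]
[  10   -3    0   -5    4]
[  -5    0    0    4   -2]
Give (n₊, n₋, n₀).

step 0: pivot -10 → sign −
step 1: pivot 61/10 → sign +
step 2: pivot 55/61 → sign +
step 3: pivot 126/55 → sign +
step 4: pivot 1/7 → sign +
signature = (4, 1, 0)

Answer: (4, 1, 0)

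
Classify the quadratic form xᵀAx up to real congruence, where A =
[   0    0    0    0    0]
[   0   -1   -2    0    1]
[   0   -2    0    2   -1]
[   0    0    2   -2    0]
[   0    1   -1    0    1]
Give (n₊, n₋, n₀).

step 0: pivot -1 → sign −
step 1: pivot 4 → sign +
step 2: pivot -3 → sign −
step 3: pivot 1/2 → sign +
step 4: row/col 4 already zero → sign 0
signature = (2, 2, 1)

Answer: (2, 2, 1)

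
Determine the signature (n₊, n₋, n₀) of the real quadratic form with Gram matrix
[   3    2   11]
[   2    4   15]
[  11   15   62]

step 0: pivot 3 → sign +
step 1: pivot 8/3 → sign +
step 2: pivot -3/8 → sign −
signature = (2, 1, 0)

Answer: (2, 1, 0)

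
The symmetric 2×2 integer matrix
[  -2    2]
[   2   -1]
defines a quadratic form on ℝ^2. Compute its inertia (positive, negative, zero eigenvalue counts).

Answer: (1, 1, 0)

Derivation:
step 0: pivot -2 → sign −
step 1: pivot 1 → sign +
signature = (1, 1, 0)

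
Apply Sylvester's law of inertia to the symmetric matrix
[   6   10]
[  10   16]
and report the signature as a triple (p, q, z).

step 0: pivot 6 → sign +
step 1: pivot -2/3 → sign −
signature = (1, 1, 0)

Answer: (1, 1, 0)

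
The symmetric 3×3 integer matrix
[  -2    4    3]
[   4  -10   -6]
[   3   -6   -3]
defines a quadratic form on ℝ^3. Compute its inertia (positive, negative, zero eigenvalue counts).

step 0: pivot -2 → sign −
step 1: pivot -2 → sign −
step 2: pivot 3/2 → sign +
signature = (1, 2, 0)

Answer: (1, 2, 0)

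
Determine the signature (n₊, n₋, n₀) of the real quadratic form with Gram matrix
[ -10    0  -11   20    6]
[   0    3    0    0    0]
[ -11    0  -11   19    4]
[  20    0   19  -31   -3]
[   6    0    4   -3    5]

step 0: pivot -10 → sign −
step 1: pivot 3 → sign +
step 2: pivot 11/10 → sign +
step 3: pivot 9/11 → sign +
step 4: pivot -2 → sign −
signature = (3, 2, 0)

Answer: (3, 2, 0)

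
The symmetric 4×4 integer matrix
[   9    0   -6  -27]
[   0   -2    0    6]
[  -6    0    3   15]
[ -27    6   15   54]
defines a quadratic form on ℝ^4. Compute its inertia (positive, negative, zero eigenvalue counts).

Answer: (1, 2, 1)

Derivation:
step 0: pivot 9 → sign +
step 1: pivot -2 → sign −
step 2: pivot -1 → sign −
step 3: row/col 3 already zero → sign 0
signature = (1, 2, 1)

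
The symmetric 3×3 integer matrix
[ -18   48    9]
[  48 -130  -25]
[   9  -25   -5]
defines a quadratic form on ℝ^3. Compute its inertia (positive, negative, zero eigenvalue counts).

step 0: pivot -18 → sign −
step 1: pivot -2 → sign −
step 2: row/col 2 already zero → sign 0
signature = (0, 2, 1)

Answer: (0, 2, 1)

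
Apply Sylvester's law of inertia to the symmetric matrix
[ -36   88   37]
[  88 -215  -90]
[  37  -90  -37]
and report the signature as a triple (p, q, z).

Answer: (1, 2, 0)

Derivation:
step 0: pivot -36 → sign −
step 1: pivot 1/9 → sign +
step 2: pivot -3/4 → sign −
signature = (1, 2, 0)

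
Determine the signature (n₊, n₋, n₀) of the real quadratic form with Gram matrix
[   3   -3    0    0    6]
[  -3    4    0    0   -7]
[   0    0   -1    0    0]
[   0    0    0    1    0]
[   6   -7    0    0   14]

Answer: (4, 1, 0)

Derivation:
step 0: pivot 3 → sign +
step 1: pivot 1 → sign +
step 2: pivot -1 → sign −
step 3: pivot 1 → sign +
step 4: pivot 1 → sign +
signature = (4, 1, 0)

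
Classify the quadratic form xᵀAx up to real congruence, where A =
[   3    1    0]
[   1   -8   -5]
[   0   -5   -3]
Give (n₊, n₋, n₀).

Answer: (1, 1, 1)

Derivation:
step 0: pivot 3 → sign +
step 1: pivot -25/3 → sign −
step 2: row/col 2 already zero → sign 0
signature = (1, 1, 1)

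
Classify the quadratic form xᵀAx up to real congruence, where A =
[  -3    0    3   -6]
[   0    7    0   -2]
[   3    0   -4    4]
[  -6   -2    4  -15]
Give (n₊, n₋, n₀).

step 0: pivot -3 → sign −
step 1: pivot 7 → sign +
step 2: pivot -1 → sign −
step 3: pivot 3/7 → sign +
signature = (2, 2, 0)

Answer: (2, 2, 0)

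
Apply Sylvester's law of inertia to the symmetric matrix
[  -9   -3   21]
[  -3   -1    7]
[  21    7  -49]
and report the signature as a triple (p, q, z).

Answer: (0, 1, 2)

Derivation:
step 0: pivot -9 → sign −
step 1: row/col 1 already zero → sign 0
step 2: row/col 2 already zero → sign 0
signature = (0, 1, 2)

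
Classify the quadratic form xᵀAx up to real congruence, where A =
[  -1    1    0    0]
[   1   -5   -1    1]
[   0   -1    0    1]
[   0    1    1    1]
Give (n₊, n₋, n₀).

Answer: (1, 3, 0)

Derivation:
step 0: pivot -1 → sign −
step 1: pivot -4 → sign −
step 2: pivot 1/4 → sign +
step 3: pivot -1 → sign −
signature = (1, 3, 0)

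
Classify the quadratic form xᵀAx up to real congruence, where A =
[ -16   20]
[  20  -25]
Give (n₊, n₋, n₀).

step 0: pivot -16 → sign −
step 1: row/col 1 already zero → sign 0
signature = (0, 1, 1)

Answer: (0, 1, 1)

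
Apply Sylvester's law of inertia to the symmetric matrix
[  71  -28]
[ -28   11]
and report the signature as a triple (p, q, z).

step 0: pivot 71 → sign +
step 1: pivot -3/71 → sign −
signature = (1, 1, 0)

Answer: (1, 1, 0)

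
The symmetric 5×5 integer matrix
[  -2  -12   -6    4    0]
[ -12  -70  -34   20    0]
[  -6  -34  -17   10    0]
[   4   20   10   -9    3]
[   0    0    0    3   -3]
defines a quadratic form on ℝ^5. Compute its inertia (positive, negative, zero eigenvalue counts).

Answer: (1, 4, 0)

Derivation:
step 0: pivot -2 → sign −
step 1: pivot 2 → sign +
step 2: pivot -1 → sign −
step 3: pivot -5 → sign −
step 4: pivot -6/5 → sign −
signature = (1, 4, 0)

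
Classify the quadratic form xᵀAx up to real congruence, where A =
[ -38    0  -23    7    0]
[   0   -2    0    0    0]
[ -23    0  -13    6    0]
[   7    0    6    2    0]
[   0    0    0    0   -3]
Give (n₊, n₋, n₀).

Answer: (1, 4, 0)

Derivation:
step 0: pivot -38 → sign −
step 1: pivot -2 → sign −
step 2: pivot 35/38 → sign +
step 3: pivot -3/35 → sign −
step 4: pivot -3 → sign −
signature = (1, 4, 0)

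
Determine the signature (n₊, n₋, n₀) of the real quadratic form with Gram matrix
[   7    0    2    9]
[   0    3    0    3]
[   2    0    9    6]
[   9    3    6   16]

step 0: pivot 7 → sign +
step 1: pivot 3 → sign +
step 2: pivot 59/7 → sign +
step 3: pivot 2/59 → sign +
signature = (4, 0, 0)

Answer: (4, 0, 0)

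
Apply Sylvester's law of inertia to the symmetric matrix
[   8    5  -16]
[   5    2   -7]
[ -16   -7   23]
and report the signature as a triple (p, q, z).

step 0: pivot 8 → sign +
step 1: pivot -9/8 → sign −
step 2: pivot -1 → sign −
signature = (1, 2, 0)

Answer: (1, 2, 0)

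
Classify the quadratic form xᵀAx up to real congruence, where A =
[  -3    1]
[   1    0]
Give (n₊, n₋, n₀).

step 0: pivot -3 → sign −
step 1: pivot 1/3 → sign +
signature = (1, 1, 0)

Answer: (1, 1, 0)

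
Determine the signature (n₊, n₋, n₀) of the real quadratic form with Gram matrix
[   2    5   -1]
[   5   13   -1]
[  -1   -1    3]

Answer: (2, 1, 0)

Derivation:
step 0: pivot 2 → sign +
step 1: pivot 1/2 → sign +
step 2: pivot -2 → sign −
signature = (2, 1, 0)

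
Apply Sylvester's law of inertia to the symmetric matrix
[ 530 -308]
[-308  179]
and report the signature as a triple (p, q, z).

step 0: pivot 530 → sign +
step 1: pivot 3/265 → sign +
signature = (2, 0, 0)

Answer: (2, 0, 0)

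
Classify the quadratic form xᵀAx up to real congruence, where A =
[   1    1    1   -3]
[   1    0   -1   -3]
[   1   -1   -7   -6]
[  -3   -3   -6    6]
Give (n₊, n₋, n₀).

Answer: (1, 3, 0)

Derivation:
step 0: pivot 1 → sign +
step 1: pivot -1 → sign −
step 2: pivot -4 → sign −
step 3: pivot -3/4 → sign −
signature = (1, 3, 0)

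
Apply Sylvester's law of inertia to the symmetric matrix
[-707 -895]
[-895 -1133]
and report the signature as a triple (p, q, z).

step 0: pivot -707 → sign −
step 1: pivot -6/707 → sign −
signature = (0, 2, 0)

Answer: (0, 2, 0)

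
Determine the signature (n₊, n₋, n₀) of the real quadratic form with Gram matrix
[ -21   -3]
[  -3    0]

step 0: pivot -21 → sign −
step 1: pivot 3/7 → sign +
signature = (1, 1, 0)

Answer: (1, 1, 0)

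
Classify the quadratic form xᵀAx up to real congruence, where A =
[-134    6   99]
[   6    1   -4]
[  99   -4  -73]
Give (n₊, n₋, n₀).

step 0: pivot -134 → sign −
step 1: pivot 85/67 → sign +
step 2: pivot -1/170 → sign −
signature = (1, 2, 0)

Answer: (1, 2, 0)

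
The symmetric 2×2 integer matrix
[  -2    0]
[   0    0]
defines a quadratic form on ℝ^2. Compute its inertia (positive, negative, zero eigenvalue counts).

step 0: pivot -2 → sign −
step 1: row/col 1 already zero → sign 0
signature = (0, 1, 1)

Answer: (0, 1, 1)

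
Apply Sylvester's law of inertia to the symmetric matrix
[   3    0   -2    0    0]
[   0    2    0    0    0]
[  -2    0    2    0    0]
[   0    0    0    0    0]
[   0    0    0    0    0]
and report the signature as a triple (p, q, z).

Answer: (3, 0, 2)

Derivation:
step 0: pivot 3 → sign +
step 1: pivot 2 → sign +
step 2: pivot 2/3 → sign +
step 3: row/col 3 already zero → sign 0
step 4: row/col 4 already zero → sign 0
signature = (3, 0, 2)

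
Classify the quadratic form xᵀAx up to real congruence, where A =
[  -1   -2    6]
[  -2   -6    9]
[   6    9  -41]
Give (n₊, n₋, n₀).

Answer: (0, 3, 0)

Derivation:
step 0: pivot -1 → sign −
step 1: pivot -2 → sign −
step 2: pivot -1/2 → sign −
signature = (0, 3, 0)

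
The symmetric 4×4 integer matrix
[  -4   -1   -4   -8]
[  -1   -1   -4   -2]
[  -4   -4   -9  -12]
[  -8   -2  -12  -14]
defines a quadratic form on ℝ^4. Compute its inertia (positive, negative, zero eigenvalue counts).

Answer: (1, 3, 0)

Derivation:
step 0: pivot -4 → sign −
step 1: pivot -3/4 → sign −
step 2: pivot 7 → sign +
step 3: pivot -2/7 → sign −
signature = (1, 3, 0)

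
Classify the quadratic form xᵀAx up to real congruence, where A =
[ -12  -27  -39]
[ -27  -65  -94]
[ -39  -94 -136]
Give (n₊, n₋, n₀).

Answer: (0, 3, 0)

Derivation:
step 0: pivot -12 → sign −
step 1: pivot -17/4 → sign −
step 2: pivot -1/17 → sign −
signature = (0, 3, 0)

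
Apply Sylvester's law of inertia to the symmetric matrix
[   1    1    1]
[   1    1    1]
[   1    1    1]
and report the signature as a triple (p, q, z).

step 0: pivot 1 → sign +
step 1: row/col 1 already zero → sign 0
step 2: row/col 2 already zero → sign 0
signature = (1, 0, 2)

Answer: (1, 0, 2)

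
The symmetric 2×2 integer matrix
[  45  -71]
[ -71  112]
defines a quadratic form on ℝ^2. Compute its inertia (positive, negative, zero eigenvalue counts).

step 0: pivot 45 → sign +
step 1: pivot -1/45 → sign −
signature = (1, 1, 0)

Answer: (1, 1, 0)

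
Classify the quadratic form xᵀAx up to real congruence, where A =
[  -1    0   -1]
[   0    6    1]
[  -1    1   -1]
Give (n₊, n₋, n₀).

step 0: pivot -1 → sign −
step 1: pivot 6 → sign +
step 2: pivot -1/6 → sign −
signature = (1, 2, 0)

Answer: (1, 2, 0)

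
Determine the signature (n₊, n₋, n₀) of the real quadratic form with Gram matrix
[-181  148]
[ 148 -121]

Answer: (1, 1, 0)

Derivation:
step 0: pivot -181 → sign −
step 1: pivot 3/181 → sign +
signature = (1, 1, 0)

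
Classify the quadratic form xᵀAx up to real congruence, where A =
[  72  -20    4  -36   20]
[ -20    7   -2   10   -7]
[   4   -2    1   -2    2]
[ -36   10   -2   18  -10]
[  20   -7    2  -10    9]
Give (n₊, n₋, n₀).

Answer: (4, 0, 1)

Derivation:
step 0: pivot 72 → sign +
step 1: pivot 13/9 → sign +
step 2: pivot 3/13 → sign +
step 3: pivot 2 → sign +
step 4: row/col 4 already zero → sign 0
signature = (4, 0, 1)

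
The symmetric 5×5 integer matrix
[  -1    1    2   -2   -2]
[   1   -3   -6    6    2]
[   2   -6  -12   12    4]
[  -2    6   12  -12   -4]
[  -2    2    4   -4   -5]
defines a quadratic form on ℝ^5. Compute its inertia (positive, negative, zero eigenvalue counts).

Answer: (0, 3, 2)

Derivation:
step 0: pivot -1 → sign −
step 1: pivot -2 → sign −
step 2: pivot -1 → sign −
step 3: row/col 3 already zero → sign 0
step 4: row/col 4 already zero → sign 0
signature = (0, 3, 2)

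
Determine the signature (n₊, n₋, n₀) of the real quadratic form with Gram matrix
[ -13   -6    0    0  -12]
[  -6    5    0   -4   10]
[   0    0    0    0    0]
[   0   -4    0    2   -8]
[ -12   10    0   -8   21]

step 0: pivot -13 → sign −
step 1: pivot 101/13 → sign +
step 2: pivot -6/101 → sign −
step 3: pivot 1 → sign +
step 4: row/col 4 already zero → sign 0
signature = (2, 2, 1)

Answer: (2, 2, 1)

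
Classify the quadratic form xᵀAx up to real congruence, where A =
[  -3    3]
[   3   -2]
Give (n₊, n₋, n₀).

step 0: pivot -3 → sign −
step 1: pivot 1 → sign +
signature = (1, 1, 0)

Answer: (1, 1, 0)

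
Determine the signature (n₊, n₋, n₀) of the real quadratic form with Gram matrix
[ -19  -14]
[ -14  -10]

step 0: pivot -19 → sign −
step 1: pivot 6/19 → sign +
signature = (1, 1, 0)

Answer: (1, 1, 0)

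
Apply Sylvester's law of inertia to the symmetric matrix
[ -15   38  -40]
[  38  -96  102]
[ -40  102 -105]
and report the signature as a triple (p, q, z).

step 0: pivot -15 → sign −
step 1: pivot 4/15 → sign +
step 2: row/col 2 already zero → sign 0
signature = (1, 1, 1)

Answer: (1, 1, 1)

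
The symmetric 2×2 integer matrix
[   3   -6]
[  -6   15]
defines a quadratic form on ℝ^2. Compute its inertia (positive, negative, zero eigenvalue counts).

Answer: (2, 0, 0)

Derivation:
step 0: pivot 3 → sign +
step 1: pivot 3 → sign +
signature = (2, 0, 0)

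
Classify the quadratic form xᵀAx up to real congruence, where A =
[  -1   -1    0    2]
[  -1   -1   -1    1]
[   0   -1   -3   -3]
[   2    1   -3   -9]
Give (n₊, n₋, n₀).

step 0: pivot -1 → sign −
step 1: pivot -3 → sign −
step 2: pivot 1/3 → sign +
step 3: pivot -2 → sign −
signature = (1, 3, 0)

Answer: (1, 3, 0)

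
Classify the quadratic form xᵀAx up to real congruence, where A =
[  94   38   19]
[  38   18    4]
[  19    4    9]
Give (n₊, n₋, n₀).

step 0: pivot 94 → sign +
step 1: pivot 124/47 → sign +
step 2: pivot 3/124 → sign +
signature = (3, 0, 0)

Answer: (3, 0, 0)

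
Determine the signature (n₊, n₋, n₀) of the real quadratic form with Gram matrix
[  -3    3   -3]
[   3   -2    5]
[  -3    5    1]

Answer: (1, 1, 1)

Derivation:
step 0: pivot -3 → sign −
step 1: pivot 1 → sign +
step 2: row/col 2 already zero → sign 0
signature = (1, 1, 1)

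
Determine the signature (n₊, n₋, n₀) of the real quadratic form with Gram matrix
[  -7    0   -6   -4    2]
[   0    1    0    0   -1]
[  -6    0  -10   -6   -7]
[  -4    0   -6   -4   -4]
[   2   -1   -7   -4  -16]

step 0: pivot -7 → sign −
step 1: pivot 1 → sign +
step 2: pivot -34/7 → sign −
step 3: pivot -6/17 → sign −
step 4: row/col 4 already zero → sign 0
signature = (1, 3, 1)

Answer: (1, 3, 1)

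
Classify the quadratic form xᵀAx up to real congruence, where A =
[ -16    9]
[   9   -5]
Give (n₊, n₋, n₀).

Answer: (1, 1, 0)

Derivation:
step 0: pivot -16 → sign −
step 1: pivot 1/16 → sign +
signature = (1, 1, 0)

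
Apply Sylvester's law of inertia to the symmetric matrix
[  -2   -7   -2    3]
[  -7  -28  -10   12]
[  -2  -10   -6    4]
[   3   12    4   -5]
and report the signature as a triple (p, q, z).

step 0: pivot -2 → sign −
step 1: pivot -7/2 → sign −
step 2: pivot -10/7 → sign −
step 3: pivot 1/5 → sign +
signature = (1, 3, 0)

Answer: (1, 3, 0)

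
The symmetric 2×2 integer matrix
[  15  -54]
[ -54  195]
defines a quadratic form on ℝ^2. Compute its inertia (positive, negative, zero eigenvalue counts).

step 0: pivot 15 → sign +
step 1: pivot 3/5 → sign +
signature = (2, 0, 0)

Answer: (2, 0, 0)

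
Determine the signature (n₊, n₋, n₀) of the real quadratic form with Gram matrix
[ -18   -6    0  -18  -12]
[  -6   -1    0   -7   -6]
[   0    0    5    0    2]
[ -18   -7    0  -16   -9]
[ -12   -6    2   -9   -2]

Answer: (4, 1, 0)

Derivation:
step 0: pivot -18 → sign −
step 1: pivot 1 → sign +
step 2: pivot 5 → sign +
step 3: pivot 1 → sign +
step 4: pivot 1/5 → sign +
signature = (4, 1, 0)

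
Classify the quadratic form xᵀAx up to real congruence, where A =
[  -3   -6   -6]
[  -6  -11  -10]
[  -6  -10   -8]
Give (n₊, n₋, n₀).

step 0: pivot -3 → sign −
step 1: pivot 1 → sign +
step 2: row/col 2 already zero → sign 0
signature = (1, 1, 1)

Answer: (1, 1, 1)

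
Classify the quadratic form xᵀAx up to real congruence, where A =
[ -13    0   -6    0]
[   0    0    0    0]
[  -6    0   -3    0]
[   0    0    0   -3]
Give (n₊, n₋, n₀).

step 0: pivot -13 → sign −
step 1: pivot -3/13 → sign −
step 2: pivot -3 → sign −
step 3: row/col 3 already zero → sign 0
signature = (0, 3, 1)

Answer: (0, 3, 1)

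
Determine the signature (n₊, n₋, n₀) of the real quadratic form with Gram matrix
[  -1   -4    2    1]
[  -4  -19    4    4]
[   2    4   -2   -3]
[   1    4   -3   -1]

Answer: (1, 3, 0)

Derivation:
step 0: pivot -1 → sign −
step 1: pivot -3 → sign −
step 2: pivot 22/3 → sign +
step 3: pivot -3/22 → sign −
signature = (1, 3, 0)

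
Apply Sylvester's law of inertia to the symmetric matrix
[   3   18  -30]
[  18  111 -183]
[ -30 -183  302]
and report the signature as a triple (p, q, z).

Answer: (2, 1, 0)

Derivation:
step 0: pivot 3 → sign +
step 1: pivot 3 → sign +
step 2: pivot -1 → sign −
signature = (2, 1, 0)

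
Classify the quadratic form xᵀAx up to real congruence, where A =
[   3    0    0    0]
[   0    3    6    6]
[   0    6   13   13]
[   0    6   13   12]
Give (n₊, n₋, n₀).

step 0: pivot 3 → sign +
step 1: pivot 3 → sign +
step 2: pivot 1 → sign +
step 3: pivot -1 → sign −
signature = (3, 1, 0)

Answer: (3, 1, 0)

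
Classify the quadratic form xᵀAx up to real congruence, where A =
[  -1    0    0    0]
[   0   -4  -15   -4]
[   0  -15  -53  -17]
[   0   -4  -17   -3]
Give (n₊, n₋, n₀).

Answer: (1, 3, 0)

Derivation:
step 0: pivot -1 → sign −
step 1: pivot -4 → sign −
step 2: pivot 13/4 → sign +
step 3: pivot -3/13 → sign −
signature = (1, 3, 0)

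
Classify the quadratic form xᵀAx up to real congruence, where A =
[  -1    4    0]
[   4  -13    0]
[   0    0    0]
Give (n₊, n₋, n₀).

Answer: (1, 1, 1)

Derivation:
step 0: pivot -1 → sign −
step 1: pivot 3 → sign +
step 2: row/col 2 already zero → sign 0
signature = (1, 1, 1)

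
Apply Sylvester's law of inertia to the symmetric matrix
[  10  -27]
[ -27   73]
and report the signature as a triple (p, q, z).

step 0: pivot 10 → sign +
step 1: pivot 1/10 → sign +
signature = (2, 0, 0)

Answer: (2, 0, 0)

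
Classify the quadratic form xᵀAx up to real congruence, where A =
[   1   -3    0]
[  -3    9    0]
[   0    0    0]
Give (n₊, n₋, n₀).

step 0: pivot 1 → sign +
step 1: row/col 1 already zero → sign 0
step 2: row/col 2 already zero → sign 0
signature = (1, 0, 2)

Answer: (1, 0, 2)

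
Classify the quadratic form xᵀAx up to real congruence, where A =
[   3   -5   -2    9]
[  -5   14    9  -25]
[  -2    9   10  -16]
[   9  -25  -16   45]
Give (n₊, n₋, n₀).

Answer: (4, 0, 0)

Derivation:
step 0: pivot 3 → sign +
step 1: pivot 17/3 → sign +
step 2: pivot 3 → sign +
step 3: pivot 6/17 → sign +
signature = (4, 0, 0)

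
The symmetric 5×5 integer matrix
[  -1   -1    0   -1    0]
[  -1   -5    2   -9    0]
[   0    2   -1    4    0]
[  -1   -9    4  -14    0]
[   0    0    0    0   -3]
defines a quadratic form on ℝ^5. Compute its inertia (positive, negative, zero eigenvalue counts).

Answer: (1, 3, 1)

Derivation:
step 0: pivot -1 → sign −
step 1: pivot -4 → sign −
step 2: pivot 3 → sign +
step 3: pivot -3 → sign −
step 4: row/col 4 already zero → sign 0
signature = (1, 3, 1)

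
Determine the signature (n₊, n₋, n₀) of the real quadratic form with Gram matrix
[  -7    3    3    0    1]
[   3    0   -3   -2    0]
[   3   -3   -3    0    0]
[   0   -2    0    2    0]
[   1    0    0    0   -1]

Answer: (2, 3, 0)

Derivation:
step 0: pivot -7 → sign −
step 1: pivot 9/7 → sign +
step 2: pivot -4 → sign −
step 3: pivot 2/3 → sign +
step 4: pivot -3/4 → sign −
signature = (2, 3, 0)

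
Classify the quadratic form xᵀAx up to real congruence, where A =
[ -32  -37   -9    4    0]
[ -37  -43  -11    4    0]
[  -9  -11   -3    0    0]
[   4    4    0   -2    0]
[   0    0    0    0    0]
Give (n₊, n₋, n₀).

step 0: pivot -32 → sign −
step 1: pivot -7/32 → sign −
step 2: pivot 8/7 → sign +
step 3: row/col 3 already zero → sign 0
step 4: row/col 4 already zero → sign 0
signature = (1, 2, 2)

Answer: (1, 2, 2)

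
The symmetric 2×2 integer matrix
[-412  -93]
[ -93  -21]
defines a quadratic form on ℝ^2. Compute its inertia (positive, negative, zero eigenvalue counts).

step 0: pivot -412 → sign −
step 1: pivot -3/412 → sign −
signature = (0, 2, 0)

Answer: (0, 2, 0)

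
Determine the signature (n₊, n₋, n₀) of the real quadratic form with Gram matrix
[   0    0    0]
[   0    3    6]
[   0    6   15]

Answer: (2, 0, 1)

Derivation:
step 0: pivot 3 → sign +
step 1: pivot 3 → sign +
step 2: row/col 2 already zero → sign 0
signature = (2, 0, 1)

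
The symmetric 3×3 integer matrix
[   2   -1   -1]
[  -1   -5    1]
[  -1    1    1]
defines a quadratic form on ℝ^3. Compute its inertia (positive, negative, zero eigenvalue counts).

Answer: (2, 1, 0)

Derivation:
step 0: pivot 2 → sign +
step 1: pivot -11/2 → sign −
step 2: pivot 6/11 → sign +
signature = (2, 1, 0)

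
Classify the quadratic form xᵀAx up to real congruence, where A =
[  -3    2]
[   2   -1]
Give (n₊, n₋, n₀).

Answer: (1, 1, 0)

Derivation:
step 0: pivot -3 → sign −
step 1: pivot 1/3 → sign +
signature = (1, 1, 0)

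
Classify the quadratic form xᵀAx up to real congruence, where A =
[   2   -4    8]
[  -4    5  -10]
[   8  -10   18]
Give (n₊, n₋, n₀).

Answer: (1, 2, 0)

Derivation:
step 0: pivot 2 → sign +
step 1: pivot -3 → sign −
step 2: pivot -2 → sign −
signature = (1, 2, 0)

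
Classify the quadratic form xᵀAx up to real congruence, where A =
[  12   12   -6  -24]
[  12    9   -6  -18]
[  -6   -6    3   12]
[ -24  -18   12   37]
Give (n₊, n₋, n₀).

step 0: pivot 12 → sign +
step 1: pivot -3 → sign −
step 2: pivot 1 → sign +
step 3: row/col 3 already zero → sign 0
signature = (2, 1, 1)

Answer: (2, 1, 1)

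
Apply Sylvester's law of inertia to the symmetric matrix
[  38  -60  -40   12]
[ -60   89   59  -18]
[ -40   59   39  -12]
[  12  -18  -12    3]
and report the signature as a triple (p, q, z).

step 0: pivot 38 → sign +
step 1: pivot -109/19 → sign −
step 2: pivot -10/109 → sign −
step 3: pivot -3/5 → sign −
signature = (1, 3, 0)

Answer: (1, 3, 0)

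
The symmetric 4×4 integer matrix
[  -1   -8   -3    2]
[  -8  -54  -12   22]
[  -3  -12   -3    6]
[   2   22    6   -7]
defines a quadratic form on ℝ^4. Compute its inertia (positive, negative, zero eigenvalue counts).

Answer: (1, 3, 0)

Derivation:
step 0: pivot -1 → sign −
step 1: pivot 10 → sign +
step 2: pivot -42/5 → sign −
step 3: pivot -3/7 → sign −
signature = (1, 3, 0)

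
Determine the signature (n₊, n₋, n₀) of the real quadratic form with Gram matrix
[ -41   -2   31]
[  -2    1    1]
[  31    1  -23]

Answer: (2, 1, 0)

Derivation:
step 0: pivot -41 → sign −
step 1: pivot 45/41 → sign +
step 2: pivot 1/5 → sign +
signature = (2, 1, 0)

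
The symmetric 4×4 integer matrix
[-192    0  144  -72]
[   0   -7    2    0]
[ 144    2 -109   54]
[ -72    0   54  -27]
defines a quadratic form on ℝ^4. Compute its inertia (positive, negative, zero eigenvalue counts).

step 0: pivot -192 → sign −
step 1: pivot -7 → sign −
step 2: pivot -3/7 → sign −
step 3: row/col 3 already zero → sign 0
signature = (0, 3, 1)

Answer: (0, 3, 1)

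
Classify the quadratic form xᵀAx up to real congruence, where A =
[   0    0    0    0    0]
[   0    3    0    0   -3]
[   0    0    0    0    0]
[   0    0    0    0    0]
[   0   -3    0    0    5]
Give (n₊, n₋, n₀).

step 0: pivot 3 → sign +
step 1: pivot 2 → sign +
step 2: row/col 2 already zero → sign 0
step 3: row/col 3 already zero → sign 0
step 4: row/col 4 already zero → sign 0
signature = (2, 0, 3)

Answer: (2, 0, 3)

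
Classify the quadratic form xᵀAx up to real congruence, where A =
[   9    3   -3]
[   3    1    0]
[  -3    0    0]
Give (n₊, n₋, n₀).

step 0: pivot 9 → sign +
step 1: pivot -1 → sign −
step 2: pivot 1 → sign +
signature = (2, 1, 0)

Answer: (2, 1, 0)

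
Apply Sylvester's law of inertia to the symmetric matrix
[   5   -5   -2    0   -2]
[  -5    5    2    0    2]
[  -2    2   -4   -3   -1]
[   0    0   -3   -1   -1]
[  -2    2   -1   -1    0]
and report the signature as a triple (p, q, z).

step 0: pivot 5 → sign +
step 1: pivot -24/5 → sign −
step 2: pivot 7/8 → sign +
step 3: pivot -1/7 → sign −
step 4: row/col 4 already zero → sign 0
signature = (2, 2, 1)

Answer: (2, 2, 1)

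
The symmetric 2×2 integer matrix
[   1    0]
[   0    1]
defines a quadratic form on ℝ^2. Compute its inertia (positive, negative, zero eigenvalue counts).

Answer: (2, 0, 0)

Derivation:
step 0: pivot 1 → sign +
step 1: pivot 1 → sign +
signature = (2, 0, 0)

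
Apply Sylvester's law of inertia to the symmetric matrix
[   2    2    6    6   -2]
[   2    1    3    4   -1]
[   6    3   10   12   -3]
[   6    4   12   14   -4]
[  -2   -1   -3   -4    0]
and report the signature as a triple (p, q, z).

step 0: pivot 2 → sign +
step 1: pivot -1 → sign −
step 2: pivot 1 → sign +
step 3: pivot -1 → sign −
step 4: row/col 4 already zero → sign 0
signature = (2, 2, 1)

Answer: (2, 2, 1)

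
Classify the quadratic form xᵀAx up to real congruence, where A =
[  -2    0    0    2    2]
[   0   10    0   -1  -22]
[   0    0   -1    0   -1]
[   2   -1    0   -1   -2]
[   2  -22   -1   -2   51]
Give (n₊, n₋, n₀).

step 0: pivot -2 → sign −
step 1: pivot 10 → sign +
step 2: pivot -1 → sign −
step 3: pivot 9/10 → sign +
step 4: pivot 2/9 → sign +
signature = (3, 2, 0)

Answer: (3, 2, 0)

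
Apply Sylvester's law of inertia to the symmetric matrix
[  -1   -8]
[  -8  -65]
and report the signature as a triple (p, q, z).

Answer: (0, 2, 0)

Derivation:
step 0: pivot -1 → sign −
step 1: pivot -1 → sign −
signature = (0, 2, 0)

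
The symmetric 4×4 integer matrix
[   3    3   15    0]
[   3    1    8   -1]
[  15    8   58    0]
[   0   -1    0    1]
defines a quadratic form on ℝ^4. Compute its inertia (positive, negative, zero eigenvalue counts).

step 0: pivot 3 → sign +
step 1: pivot -2 → sign −
step 2: pivot 15/2 → sign +
step 3: pivot -2/15 → sign −
signature = (2, 2, 0)

Answer: (2, 2, 0)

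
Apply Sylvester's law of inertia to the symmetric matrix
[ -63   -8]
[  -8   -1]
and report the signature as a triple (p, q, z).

step 0: pivot -63 → sign −
step 1: pivot 1/63 → sign +
signature = (1, 1, 0)

Answer: (1, 1, 0)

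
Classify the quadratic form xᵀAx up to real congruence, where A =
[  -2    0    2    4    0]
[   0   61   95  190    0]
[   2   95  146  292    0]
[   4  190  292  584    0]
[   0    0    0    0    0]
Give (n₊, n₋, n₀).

Answer: (2, 1, 2)

Derivation:
step 0: pivot -2 → sign −
step 1: pivot 61 → sign +
step 2: pivot 3/61 → sign +
step 3: row/col 3 already zero → sign 0
step 4: row/col 4 already zero → sign 0
signature = (2, 1, 2)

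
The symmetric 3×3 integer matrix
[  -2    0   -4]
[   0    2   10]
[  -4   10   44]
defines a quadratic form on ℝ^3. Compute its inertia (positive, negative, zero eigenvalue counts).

step 0: pivot -2 → sign −
step 1: pivot 2 → sign +
step 2: pivot 2 → sign +
signature = (2, 1, 0)

Answer: (2, 1, 0)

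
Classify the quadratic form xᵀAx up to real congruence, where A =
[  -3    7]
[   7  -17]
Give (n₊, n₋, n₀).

step 0: pivot -3 → sign −
step 1: pivot -2/3 → sign −
signature = (0, 2, 0)

Answer: (0, 2, 0)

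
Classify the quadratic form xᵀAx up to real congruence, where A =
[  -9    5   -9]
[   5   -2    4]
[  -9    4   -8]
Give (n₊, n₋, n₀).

Answer: (1, 2, 0)

Derivation:
step 0: pivot -9 → sign −
step 1: pivot 7/9 → sign +
step 2: pivot -2/7 → sign −
signature = (1, 2, 0)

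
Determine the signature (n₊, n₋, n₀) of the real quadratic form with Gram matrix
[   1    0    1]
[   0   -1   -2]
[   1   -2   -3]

step 0: pivot 1 → sign +
step 1: pivot -1 → sign −
step 2: row/col 2 already zero → sign 0
signature = (1, 1, 1)

Answer: (1, 1, 1)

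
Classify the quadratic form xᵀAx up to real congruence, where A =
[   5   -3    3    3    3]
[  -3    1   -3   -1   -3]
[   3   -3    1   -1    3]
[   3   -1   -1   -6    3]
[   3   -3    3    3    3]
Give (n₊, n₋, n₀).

step 0: pivot 5 → sign +
step 1: pivot -4/5 → sign −
step 2: pivot 1 → sign +
step 3: pivot -23 → sign −
step 4: pivot 6/23 → sign +
signature = (3, 2, 0)

Answer: (3, 2, 0)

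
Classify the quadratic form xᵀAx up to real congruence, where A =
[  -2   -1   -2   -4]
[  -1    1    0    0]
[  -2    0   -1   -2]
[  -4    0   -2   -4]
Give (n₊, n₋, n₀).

Answer: (2, 1, 1)

Derivation:
step 0: pivot -2 → sign −
step 1: pivot 3/2 → sign +
step 2: pivot 1/3 → sign +
step 3: row/col 3 already zero → sign 0
signature = (2, 1, 1)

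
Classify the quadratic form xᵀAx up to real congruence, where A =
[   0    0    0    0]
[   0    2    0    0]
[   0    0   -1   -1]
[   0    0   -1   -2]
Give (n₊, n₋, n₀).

step 0: pivot 2 → sign +
step 1: pivot -1 → sign −
step 2: pivot -1 → sign −
step 3: row/col 3 already zero → sign 0
signature = (1, 2, 1)

Answer: (1, 2, 1)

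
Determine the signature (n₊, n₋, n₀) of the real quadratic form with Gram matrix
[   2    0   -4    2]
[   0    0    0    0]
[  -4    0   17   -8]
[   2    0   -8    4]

Answer: (3, 0, 1)

Derivation:
step 0: pivot 2 → sign +
step 1: pivot 9 → sign +
step 2: pivot 2/9 → sign +
step 3: row/col 3 already zero → sign 0
signature = (3, 0, 1)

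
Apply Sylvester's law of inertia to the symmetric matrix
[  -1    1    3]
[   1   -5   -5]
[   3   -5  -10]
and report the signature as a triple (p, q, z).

step 0: pivot -1 → sign −
step 1: pivot -4 → sign −
step 2: row/col 2 already zero → sign 0
signature = (0, 2, 1)

Answer: (0, 2, 1)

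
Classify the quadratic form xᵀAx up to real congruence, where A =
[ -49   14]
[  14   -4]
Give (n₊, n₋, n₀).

Answer: (0, 1, 1)

Derivation:
step 0: pivot -49 → sign −
step 1: row/col 1 already zero → sign 0
signature = (0, 1, 1)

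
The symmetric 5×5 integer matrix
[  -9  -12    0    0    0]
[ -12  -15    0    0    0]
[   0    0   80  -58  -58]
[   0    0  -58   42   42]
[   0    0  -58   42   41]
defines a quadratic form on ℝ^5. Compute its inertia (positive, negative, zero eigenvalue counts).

Answer: (2, 3, 0)

Derivation:
step 0: pivot -9 → sign −
step 1: pivot 1 → sign +
step 2: pivot 80 → sign +
step 3: pivot -1/20 → sign −
step 4: pivot -1 → sign −
signature = (2, 3, 0)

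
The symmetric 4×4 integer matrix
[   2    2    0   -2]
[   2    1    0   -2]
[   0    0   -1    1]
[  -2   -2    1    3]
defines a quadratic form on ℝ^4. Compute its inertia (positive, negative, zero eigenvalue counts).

Answer: (2, 2, 0)

Derivation:
step 0: pivot 2 → sign +
step 1: pivot -1 → sign −
step 2: pivot -1 → sign −
step 3: pivot 2 → sign +
signature = (2, 2, 0)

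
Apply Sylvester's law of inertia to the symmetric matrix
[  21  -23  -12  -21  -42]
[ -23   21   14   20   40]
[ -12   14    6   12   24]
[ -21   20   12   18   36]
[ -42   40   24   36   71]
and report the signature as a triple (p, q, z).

step 0: pivot 21 → sign +
step 1: pivot -88/21 → sign −
step 2: pivot -15/22 → sign −
step 3: pivot -3/10 → sign −
step 4: pivot -1 → sign −
signature = (1, 4, 0)

Answer: (1, 4, 0)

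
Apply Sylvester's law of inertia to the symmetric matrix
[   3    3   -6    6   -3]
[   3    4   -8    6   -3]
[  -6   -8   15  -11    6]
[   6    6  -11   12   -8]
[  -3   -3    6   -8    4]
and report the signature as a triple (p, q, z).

Answer: (3, 2, 0)

Derivation:
step 0: pivot 3 → sign +
step 1: pivot 1 → sign +
step 2: pivot -1 → sign −
step 3: pivot 1 → sign +
step 4: pivot -3 → sign −
signature = (3, 2, 0)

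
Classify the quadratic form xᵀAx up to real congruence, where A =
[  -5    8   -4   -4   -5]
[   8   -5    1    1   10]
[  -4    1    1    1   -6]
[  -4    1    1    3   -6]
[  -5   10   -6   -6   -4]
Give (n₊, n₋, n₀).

step 0: pivot -5 → sign −
step 1: pivot 39/5 → sign +
step 2: pivot 6/13 → sign +
step 3: pivot 2 → sign +
step 4: pivot -1/3 → sign −
signature = (3, 2, 0)

Answer: (3, 2, 0)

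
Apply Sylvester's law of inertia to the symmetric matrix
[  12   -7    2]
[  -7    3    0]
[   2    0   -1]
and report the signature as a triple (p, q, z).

step 0: pivot 12 → sign +
step 1: pivot -13/12 → sign −
step 2: pivot -1/13 → sign −
signature = (1, 2, 0)

Answer: (1, 2, 0)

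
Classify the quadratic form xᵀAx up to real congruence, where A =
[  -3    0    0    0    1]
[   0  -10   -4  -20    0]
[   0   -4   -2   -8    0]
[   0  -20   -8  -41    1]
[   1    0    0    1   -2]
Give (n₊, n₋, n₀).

Answer: (0, 5, 0)

Derivation:
step 0: pivot -3 → sign −
step 1: pivot -10 → sign −
step 2: pivot -2/5 → sign −
step 3: pivot -1 → sign −
step 4: pivot -2/3 → sign −
signature = (0, 5, 0)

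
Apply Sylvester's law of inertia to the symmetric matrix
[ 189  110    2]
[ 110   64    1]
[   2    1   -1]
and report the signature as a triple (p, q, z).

Answer: (2, 1, 0)

Derivation:
step 0: pivot 189 → sign +
step 1: pivot -4/189 → sign −
step 2: pivot 1/4 → sign +
signature = (2, 1, 0)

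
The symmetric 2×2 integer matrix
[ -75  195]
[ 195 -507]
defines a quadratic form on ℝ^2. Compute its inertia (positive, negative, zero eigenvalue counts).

Answer: (0, 1, 1)

Derivation:
step 0: pivot -75 → sign −
step 1: row/col 1 already zero → sign 0
signature = (0, 1, 1)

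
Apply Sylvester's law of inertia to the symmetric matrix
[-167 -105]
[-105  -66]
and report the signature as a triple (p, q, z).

step 0: pivot -167 → sign −
step 1: pivot 3/167 → sign +
signature = (1, 1, 0)

Answer: (1, 1, 0)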